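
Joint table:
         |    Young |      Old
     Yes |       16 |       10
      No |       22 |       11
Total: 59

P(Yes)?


P(Yes) = (16+10)/59 = 26/59

P(Yes) = 26/59 ≈ 44.07%


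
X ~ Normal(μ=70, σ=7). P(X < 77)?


z = (77-70)/7 = 1.0
P(Z < 1.0) = 0.8413

P(X < 77) ≈ 0.8413


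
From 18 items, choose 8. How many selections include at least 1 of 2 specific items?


Complement: C(18,8) - C(16,8) = 43758 - 12870 = 30888

30888


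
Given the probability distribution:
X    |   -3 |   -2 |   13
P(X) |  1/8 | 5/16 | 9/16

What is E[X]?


E[X] = Σ x·P(X=x)
= (-3)×(1/8) + (-2)×(5/16) + (13)×(9/16)
= 101/16

E[X] = 101/16


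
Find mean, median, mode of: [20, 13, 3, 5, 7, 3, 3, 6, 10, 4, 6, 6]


Sorted: [3, 3, 3, 4, 5, 6, 6, 6, 7, 10, 13, 20]
Mean = 86/12 = 43/6
Median = 6
Freq: {20: 1, 13: 1, 3: 3, 5: 1, 7: 1, 6: 3, 10: 1, 4: 1}
Mode: [3, 6]

Mean=43/6, Median=6, Mode=[3, 6]


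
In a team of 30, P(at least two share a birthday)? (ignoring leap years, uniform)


P(all different) = Π(365-i)/365 for i=0..29
= 0.293684
P(match) = 1 - 0.293684 = 0.706316

P ≈ 0.7063 ≈ 70.63%


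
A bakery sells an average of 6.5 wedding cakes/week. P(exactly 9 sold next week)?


Poisson(λ=6.5): P(X=9) = e^(-λ)×λ^k/k!
= e^(-6.5) × 6.5^9 / 9!
≈ 0.001503439193 × 20711912.8379 / 362880 ≈ 0.085811

P(X=9) ≈ 0.085811 ≈ 8.58%


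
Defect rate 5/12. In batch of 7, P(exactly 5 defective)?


Binomial: P(X=5) = C(7,5)×p^5×(1-p)^2
= 21 × 3125/248832 × 49/144 = 1071875/11943936

P(X=5) = 1071875/11943936 ≈ 8.97%


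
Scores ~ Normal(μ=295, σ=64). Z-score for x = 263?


z = (x - μ)/σ = (263 - 295)/64 = -0.5

z = -0.5


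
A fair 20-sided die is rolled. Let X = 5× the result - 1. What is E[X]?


E[die] = (1+20)/2 = 21/2
E[X] = 5×21/2 - 1 = 103/2

E[X] = 103/2


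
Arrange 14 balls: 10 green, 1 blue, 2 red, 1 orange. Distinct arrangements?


14!/(10!×1!×2!×1!) = 12012

12012


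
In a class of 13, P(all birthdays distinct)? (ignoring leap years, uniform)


P(all different) = Π(365-i)/365 for i=0..12
= (365/365)×(364/365)×...×(353/365)
= 0.805590

P ≈ 0.8056 ≈ 80.56%


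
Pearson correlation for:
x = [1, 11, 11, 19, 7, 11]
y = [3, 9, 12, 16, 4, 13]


n=6, Σx=60, Σy=57, Σxy=709, Σx²=774, Σy²=675
r = (6×709 - 60×57)/√((6×774 - 60²)(6×675 - 57²))
= 834/√(1044×801) = 834/√836244 ≈ 834/914.4638 ≈ 0.9120

r ≈ 0.9120


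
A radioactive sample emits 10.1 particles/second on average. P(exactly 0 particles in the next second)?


Poisson(λ=10.1): P(X=0) = e^(-λ)×λ^k/k!
= e^(-10.1) × 10.1^0 / 0!
≈ 4.107955523e-05 × 1 / 1 ≈ 0.000041

P(X=0) ≈ 0.000041 ≈ 0.00%


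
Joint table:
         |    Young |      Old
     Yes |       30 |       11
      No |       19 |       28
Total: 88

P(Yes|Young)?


P(Yes|Young) = 30/(30+19) = 30/49

P = 30/49 ≈ 61.22%


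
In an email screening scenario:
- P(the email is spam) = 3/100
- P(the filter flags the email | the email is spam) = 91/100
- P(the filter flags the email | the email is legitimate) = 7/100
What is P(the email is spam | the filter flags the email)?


Using Bayes' theorem:
P(A|B) = P(B|A)·P(A) / P(B)

P(the filter flags the email) = 91/100 × 3/100 + 7/100 × 97/100
= 273/10000 + 679/10000 = 119/1250

P(the email is spam|the filter flags the email) = (273/10000) / (119/1250) = 39/136

P(the email is spam|the filter flags the email) = 39/136 ≈ 28.68%


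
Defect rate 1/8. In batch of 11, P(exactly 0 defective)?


Binomial: P(X=0) = C(11,0)×p^0×(1-p)^11
= 1 × 1 × 1977326743/8589934592 = 1977326743/8589934592

P(X=0) = 1977326743/8589934592 ≈ 23.02%


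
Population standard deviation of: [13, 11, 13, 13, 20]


Mean = 70/5 = 14
  (13-14)²=1
  (11-14)²=9
  (13-14)²=1
  (13-14)²=1
  (20-14)²=36
Σ(x-μ)² = 48
σ² = 48/5

σ = √(48/5) ≈ 3.0984


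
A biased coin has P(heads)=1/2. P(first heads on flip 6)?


Geometric: P(X=6) = (1-p)^(k-1)×p = (1/2)^5×1/2 = 1/64

P(X=6) = 1/64 ≈ 1.56%


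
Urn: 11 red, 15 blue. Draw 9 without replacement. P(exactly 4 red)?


Hypergeometric: C(11,4)×C(15,5)/C(26,9)
= 330×3003/3124550 = 693/2185

P(X=4) = 693/2185 ≈ 31.72%


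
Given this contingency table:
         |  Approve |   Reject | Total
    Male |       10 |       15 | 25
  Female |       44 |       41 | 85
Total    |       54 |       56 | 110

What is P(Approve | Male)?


P(Approve | Male) = 10/(10+15) = 10/25 = 2/5

P(Approve|Male) = 2/5 ≈ 40.00%


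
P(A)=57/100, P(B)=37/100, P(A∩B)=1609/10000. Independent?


P(A)×P(B) = 2109/10000
P(A∩B) = 1609/10000
Not equal → NOT independent

No, not independent


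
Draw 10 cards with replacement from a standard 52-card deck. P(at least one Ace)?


P(not a Ace) = 48/52 = 12/13
P(none in 10 draws) = (12/13)^10 = 61917364224/137858491849
P(≥1 Ace) = 1 - 61917364224/137858491849 = 75941127625/137858491849

P = 75941127625/137858491849 ≈ 55.09%


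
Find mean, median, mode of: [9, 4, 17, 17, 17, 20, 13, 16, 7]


Sorted: [4, 7, 9, 13, 16, 17, 17, 17, 20]
Mean = 120/9 = 40/3
Median = 16
Freq: {9: 1, 4: 1, 17: 3, 20: 1, 13: 1, 16: 1, 7: 1}
Mode: [17]

Mean=40/3, Median=16, Mode=17


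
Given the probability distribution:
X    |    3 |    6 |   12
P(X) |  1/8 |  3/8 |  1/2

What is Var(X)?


E[X] = 69/8
E[X²] = 693/8
Var(X) = E[X²] - (E[X])² = 693/8 - 4761/64 = 783/64

Var(X) = 783/64 ≈ 12.2344


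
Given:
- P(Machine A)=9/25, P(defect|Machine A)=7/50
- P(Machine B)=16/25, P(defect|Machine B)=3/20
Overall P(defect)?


P(B) = Σ P(B|Aᵢ)×P(Aᵢ)
  7/50×9/25 = 63/1250
  3/20×16/25 = 12/125
Sum = 183/1250

P(defect) = 183/1250 ≈ 14.64%


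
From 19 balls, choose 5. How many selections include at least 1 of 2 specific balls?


Complement: C(19,5) - C(17,5) = 11628 - 6188 = 5440

5440


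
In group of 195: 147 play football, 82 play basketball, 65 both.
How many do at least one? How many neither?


|A∪B| = 147+82-65 = 164
Neither = 195-164 = 31

At least one: 164; Neither: 31


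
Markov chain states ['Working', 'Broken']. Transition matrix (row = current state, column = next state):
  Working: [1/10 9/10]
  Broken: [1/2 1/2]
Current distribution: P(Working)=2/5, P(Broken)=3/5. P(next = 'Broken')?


P(next=Broken) = Σᵢ P(now=i)×P(i→Broken)
= 2/5×9/10 + 3/5×1/2
= 9/25 + 3/10 = 33/50

P = 33/50 ≈ 0.6600


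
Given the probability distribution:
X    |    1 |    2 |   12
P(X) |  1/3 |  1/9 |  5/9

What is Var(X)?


E[X] = 65/9
E[X²] = 727/9
Var(X) = E[X²] - (E[X])² = 727/9 - 4225/81 = 2318/81

Var(X) = 2318/81 ≈ 28.6173


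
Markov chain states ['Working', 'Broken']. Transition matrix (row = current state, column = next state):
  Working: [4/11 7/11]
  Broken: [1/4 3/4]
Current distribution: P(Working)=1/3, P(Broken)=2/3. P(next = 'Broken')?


P(next=Broken) = Σᵢ P(now=i)×P(i→Broken)
= 1/3×7/11 + 2/3×3/4
= 7/33 + 1/2 = 47/66

P = 47/66 ≈ 0.7121


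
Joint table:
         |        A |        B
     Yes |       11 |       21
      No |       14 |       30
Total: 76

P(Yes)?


P(Yes) = (11+21)/76 = 32/76 = 8/19

P(Yes) = 8/19 ≈ 42.11%


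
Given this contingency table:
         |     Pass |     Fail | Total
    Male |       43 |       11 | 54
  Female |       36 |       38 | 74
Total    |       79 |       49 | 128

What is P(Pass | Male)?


P(Pass | Male) = 43/(43+11) = 43/54

P(Pass|Male) = 43/54 ≈ 79.63%


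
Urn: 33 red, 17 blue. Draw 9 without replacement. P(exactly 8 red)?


Hypergeometric: C(33,8)×C(17,1)/C(50,9)
= 13884156×17/2505433700 = 5364333/56941675

P(X=8) = 5364333/56941675 ≈ 9.42%


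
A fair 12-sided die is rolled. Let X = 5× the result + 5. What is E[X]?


E[die] = (1+12)/2 = 13/2
E[X] = 5×13/2 + 5 = 75/2

E[X] = 75/2


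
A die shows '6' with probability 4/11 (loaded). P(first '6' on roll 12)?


Geometric: P(X=12) = (1-p)^(k-1)×p = (7/11)^11×4/11 = 7909306972/3138428376721

P(X=12) = 7909306972/3138428376721 ≈ 0.25%


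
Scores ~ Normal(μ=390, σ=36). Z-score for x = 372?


z = (x - μ)/σ = (372 - 390)/36 = -0.5

z = -0.5


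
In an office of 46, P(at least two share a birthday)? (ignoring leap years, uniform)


P(all different) = Π(365-i)/365 for i=0..45
= 0.051747
P(match) = 1 - 0.051747 = 0.948253

P ≈ 0.9483 ≈ 94.83%


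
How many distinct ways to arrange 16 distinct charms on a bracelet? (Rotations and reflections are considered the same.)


Free circular arrangements: rotations and reflections both identified.
(n-1)!/2 = 15!/2 = 1307674368000/2 = 653837184000

653837184000


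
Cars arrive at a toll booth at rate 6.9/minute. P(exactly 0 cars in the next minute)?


Poisson(λ=6.9): P(X=0) = e^(-λ)×λ^k/k!
= e^(-6.9) × 6.9^0 / 0!
≈ 0.001007785429 × 1 / 1 ≈ 0.001008

P(X=0) ≈ 0.001008 ≈ 0.10%


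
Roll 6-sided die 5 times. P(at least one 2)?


P(no 2)^5 = (5/6)^5 = 3125/7776
P(≥1) = 1 - 3125/7776 = 4651/7776

P = 4651/7776 ≈ 59.81%


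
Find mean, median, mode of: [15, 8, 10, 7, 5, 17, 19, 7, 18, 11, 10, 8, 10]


Sorted: [5, 7, 7, 8, 8, 10, 10, 10, 11, 15, 17, 18, 19]
Mean = 145/13
Median = 10
Freq: {15: 1, 8: 2, 10: 3, 7: 2, 5: 1, 17: 1, 19: 1, 18: 1, 11: 1}
Mode: [10]

Mean=145/13, Median=10, Mode=10


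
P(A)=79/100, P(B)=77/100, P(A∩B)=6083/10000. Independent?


P(A)×P(B) = 6083/10000
P(A∩B) = 6083/10000
Equal ✓ → Independent

Yes, independent


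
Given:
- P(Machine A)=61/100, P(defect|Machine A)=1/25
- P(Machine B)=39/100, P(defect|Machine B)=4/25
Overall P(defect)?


P(B) = Σ P(B|Aᵢ)×P(Aᵢ)
  1/25×61/100 = 61/2500
  4/25×39/100 = 39/625
Sum = 217/2500

P(defect) = 217/2500 ≈ 8.68%


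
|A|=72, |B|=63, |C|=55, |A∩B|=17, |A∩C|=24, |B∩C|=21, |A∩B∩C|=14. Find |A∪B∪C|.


|A∪B∪C| = 72+63+55-17-24-21+14 = 142

|A∪B∪C| = 142


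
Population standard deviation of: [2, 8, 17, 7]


Mean = 34/4 = 17/2
  (2-17/2)²=169/4
  (8-17/2)²=1/4
  (17-17/2)²=289/4
  (7-17/2)²=9/4
Σ(x-μ)² = 117
σ² = 117/4

σ = √(117/4) ≈ 5.4083


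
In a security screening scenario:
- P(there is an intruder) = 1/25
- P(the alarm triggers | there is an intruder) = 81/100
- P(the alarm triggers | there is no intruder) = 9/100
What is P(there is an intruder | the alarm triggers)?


Using Bayes' theorem:
P(A|B) = P(B|A)·P(A) / P(B)

P(the alarm triggers) = 81/100 × 1/25 + 9/100 × 24/25
= 81/2500 + 54/625 = 297/2500

P(there is an intruder|the alarm triggers) = (81/2500) / (297/2500) = 3/11

P(there is an intruder|the alarm triggers) = 3/11 ≈ 27.27%


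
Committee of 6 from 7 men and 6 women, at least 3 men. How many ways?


Count by #men:
  3M,3W: C(7,3)×C(6,3)=700
  4M,2W: C(7,4)×C(6,2)=525
  5M,1W: C(7,5)×C(6,1)=126
  6M,0W: C(7,6)×C(6,0)=7
Total = 1358

1358


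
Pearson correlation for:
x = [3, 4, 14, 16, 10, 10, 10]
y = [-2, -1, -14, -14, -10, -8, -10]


n=7, Σx=67, Σy=-59, Σxy=-710, Σx²=777, Σy²=661
r = (7×(-710) - 67×(-59))/√((7×777 - 67²)(7×661 - (-59)²))
= -1017/√(950×1146) = -1017/√1088700 ≈ -1017/1043.4079 ≈ -0.9747

r ≈ -0.9747


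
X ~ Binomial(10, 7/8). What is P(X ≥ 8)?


P(X ≥ 8) = Σ P(X=i) for i=8..10
P(X=8) = 259416045/1073741824
P(X=9) = 201768035/536870912
P(X=10) = 282475249/1073741824
Sum = 236356841/268435456

P(X ≥ 8) = 236356841/268435456 ≈ 88.05%


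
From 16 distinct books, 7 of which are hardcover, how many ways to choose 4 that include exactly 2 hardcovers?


Choose 2 of the 7 hardcovers and 2 of the other 9 books:
C(7,2)×C(9,2) = 21×36 = 756

756


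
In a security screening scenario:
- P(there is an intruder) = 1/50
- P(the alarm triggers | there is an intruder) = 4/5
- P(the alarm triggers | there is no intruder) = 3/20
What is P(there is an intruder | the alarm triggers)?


Using Bayes' theorem:
P(A|B) = P(B|A)·P(A) / P(B)

P(the alarm triggers) = 4/5 × 1/50 + 3/20 × 49/50
= 2/125 + 147/1000 = 163/1000

P(there is an intruder|the alarm triggers) = (2/125) / (163/1000) = 16/163

P(there is an intruder|the alarm triggers) = 16/163 ≈ 9.82%


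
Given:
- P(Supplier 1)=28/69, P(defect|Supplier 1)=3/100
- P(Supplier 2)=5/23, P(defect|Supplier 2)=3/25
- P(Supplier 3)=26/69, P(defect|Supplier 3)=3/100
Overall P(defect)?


P(B) = Σ P(B|Aᵢ)×P(Aᵢ)
  3/100×28/69 = 7/575
  3/25×5/23 = 3/115
  3/100×26/69 = 13/1150
Sum = 57/1150

P(defect) = 57/1150 ≈ 4.96%


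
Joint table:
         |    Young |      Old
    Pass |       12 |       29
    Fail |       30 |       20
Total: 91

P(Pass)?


P(Pass) = (12+29)/91 = 41/91

P(Pass) = 41/91 ≈ 45.05%


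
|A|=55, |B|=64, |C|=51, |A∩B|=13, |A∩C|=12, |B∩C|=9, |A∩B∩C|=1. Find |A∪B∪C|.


|A∪B∪C| = 55+64+51-13-12-9+1 = 137

|A∪B∪C| = 137


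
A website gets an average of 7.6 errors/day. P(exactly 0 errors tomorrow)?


Poisson(λ=7.6): P(X=0) = e^(-λ)×λ^k/k!
= e^(-7.6) × 7.6^0 / 0!
≈ 0.0005004514334 × 1 / 1 ≈ 0.000500

P(X=0) ≈ 0.000500 ≈ 0.05%


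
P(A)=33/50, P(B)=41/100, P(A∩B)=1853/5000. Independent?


P(A)×P(B) = 1353/5000
P(A∩B) = 1853/5000
Not equal → NOT independent

No, not independent


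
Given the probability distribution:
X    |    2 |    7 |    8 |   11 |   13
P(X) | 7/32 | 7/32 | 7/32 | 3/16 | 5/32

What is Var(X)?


E[X] = 125/16
E[X²] = 1195/16
Var(X) = E[X²] - (E[X])² = 1195/16 - 15625/256 = 3495/256

Var(X) = 3495/256 ≈ 13.6523


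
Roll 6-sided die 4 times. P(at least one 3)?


P(no 3)^4 = (5/6)^4 = 625/1296
P(≥1) = 1 - 625/1296 = 671/1296

P = 671/1296 ≈ 51.77%


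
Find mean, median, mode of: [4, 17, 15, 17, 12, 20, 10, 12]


Sorted: [4, 10, 12, 12, 15, 17, 17, 20]
Mean = 107/8
Median = 27/2
Freq: {4: 1, 17: 2, 15: 1, 12: 2, 20: 1, 10: 1}
Mode: [12, 17]

Mean=107/8, Median=27/2, Mode=[12, 17]


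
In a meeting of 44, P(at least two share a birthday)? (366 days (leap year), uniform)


P(all different) = Π(366-i)/366 for i=0..43
= 0.067633
P(match) = 1 - 0.067633 = 0.932367

P ≈ 0.9324 ≈ 93.24%


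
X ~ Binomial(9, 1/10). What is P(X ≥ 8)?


P(X ≥ 8) = Σ P(X=i) for i=8..9
P(X=8) = 81/1000000000
P(X=9) = 1/1000000000
Sum = 41/500000000

P(X ≥ 8) = 41/500000000 ≈ 0.00%


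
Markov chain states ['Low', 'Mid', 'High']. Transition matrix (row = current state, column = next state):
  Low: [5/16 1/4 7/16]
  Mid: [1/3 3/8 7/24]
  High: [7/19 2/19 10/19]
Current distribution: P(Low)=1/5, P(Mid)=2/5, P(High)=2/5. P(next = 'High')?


P(next=High) = Σᵢ P(now=i)×P(i→High)
= 1/5×7/16 + 2/5×7/24 + 2/5×10/19
= 7/80 + 7/60 + 4/19 = 1891/4560

P = 1891/4560 ≈ 0.4147


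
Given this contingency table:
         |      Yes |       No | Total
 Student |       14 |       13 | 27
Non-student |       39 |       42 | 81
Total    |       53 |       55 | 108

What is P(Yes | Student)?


P(Yes | Student) = 14/(14+13) = 14/27

P(Yes|Student) = 14/27 ≈ 51.85%


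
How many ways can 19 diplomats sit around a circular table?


Circular arrangements of 19 distinct objects: fix one position to break rotational symmetry.
(n-1)! = 18! = 6402373705728000

6402373705728000


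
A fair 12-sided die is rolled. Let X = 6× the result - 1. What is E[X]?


E[die] = (1+12)/2 = 13/2
E[X] = 6×13/2 - 1 = 38

E[X] = 38


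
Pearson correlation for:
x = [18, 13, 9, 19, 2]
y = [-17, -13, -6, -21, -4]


n=5, Σx=61, Σy=-61, Σxy=-936, Σx²=939, Σy²=951
r = (5×(-936) - 61×(-61))/√((5×939 - 61²)(5×951 - (-61)²))
= -959/√(974×1034) = -959/√1007116 ≈ -959/1003.5517 ≈ -0.9556

r ≈ -0.9556


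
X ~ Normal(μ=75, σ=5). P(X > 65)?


z = (65-75)/5 = -2.0
P(X > 65) = 1 - P(Z ≤ -2.0) = 1 - 0.0228 = 0.9772

P(X > 65) ≈ 0.9772


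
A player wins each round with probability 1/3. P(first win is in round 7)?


Geometric: P(X=7) = (1-p)^(k-1)×p = (2/3)^6×1/3 = 64/2187

P(X=7) = 64/2187 ≈ 2.93%


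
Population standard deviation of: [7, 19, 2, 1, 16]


Mean = 45/5 = 9
  (7-9)²=4
  (19-9)²=100
  (2-9)²=49
  (1-9)²=64
  (16-9)²=49
Σ(x-μ)² = 266
σ² = 266/5

σ = √(266/5) ≈ 7.2938


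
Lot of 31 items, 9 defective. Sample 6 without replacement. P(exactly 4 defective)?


Hypergeometric: C(9,4)×C(22,2)/C(31,6)
= 126×231/736281 = 462/11687

P(X=4) = 462/11687 ≈ 3.95%


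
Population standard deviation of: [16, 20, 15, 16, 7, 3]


Mean = 77/6
  (16-77/6)²=361/36
  (20-77/6)²=1849/36
  (15-77/6)²=169/36
  (16-77/6)²=361/36
  (7-77/6)²=1225/36
  (3-77/6)²=3481/36
Σ(x-μ)² = 1241/6
σ² = (1241/6)/6 = 1241/36

σ = √(1241/36) ≈ 5.8713


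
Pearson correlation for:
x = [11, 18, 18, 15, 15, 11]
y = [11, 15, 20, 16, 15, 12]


n=6, Σx=88, Σy=89, Σxy=1348, Σx²=1340, Σy²=1371
r = (6×1348 - 88×89)/√((6×1340 - 88²)(6×1371 - 89²))
= 256/√(296×305) = 256/√90280 ≈ 256/300.4663 ≈ 0.8520

r ≈ 0.8520


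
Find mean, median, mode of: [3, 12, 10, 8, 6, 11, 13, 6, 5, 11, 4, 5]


Sorted: [3, 4, 5, 5, 6, 6, 8, 10, 11, 11, 12, 13]
Mean = 94/12 = 47/6
Median = 7
Freq: {3: 1, 12: 1, 10: 1, 8: 1, 6: 2, 11: 2, 13: 1, 5: 2, 4: 1}
Mode: [5, 6, 11]

Mean=47/6, Median=7, Mode=[5, 6, 11]


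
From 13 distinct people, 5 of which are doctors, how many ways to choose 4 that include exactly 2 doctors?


Choose 2 of the 5 doctors and 2 of the other 8 people:
C(5,2)×C(8,2) = 10×28 = 280

280


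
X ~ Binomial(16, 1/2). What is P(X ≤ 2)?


P(X ≤ 2) = Σ P(X=i) for i=0..2
P(X=0) = 1/65536
P(X=1) = 1/4096
P(X=2) = 15/8192
Sum = 137/65536

P(X ≤ 2) = 137/65536 ≈ 0.21%


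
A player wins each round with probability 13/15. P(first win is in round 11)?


Geometric: P(X=11) = (1-p)^(k-1)×p = (2/15)^10×13/15 = 13312/8649755859375

P(X=11) = 13312/8649755859375 ≈ 0.00%


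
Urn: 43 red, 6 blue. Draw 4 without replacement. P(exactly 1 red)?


Hypergeometric: C(43,1)×C(6,3)/C(49,4)
= 43×20/211876 = 215/52969

P(X=1) = 215/52969 ≈ 0.41%


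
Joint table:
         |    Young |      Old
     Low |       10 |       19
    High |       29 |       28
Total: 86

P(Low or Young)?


P(Low∨Young) = P(Low) + P(Young) - P(Low∧Young)
= (29 + 39 - 10)/86 = 58/86 = 29/43

P = 29/43 ≈ 67.44%


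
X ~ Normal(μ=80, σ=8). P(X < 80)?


z = (80-80)/8 = 0.0
P(Z < 0.0) = 0.5000

P(X < 80) ≈ 0.5000


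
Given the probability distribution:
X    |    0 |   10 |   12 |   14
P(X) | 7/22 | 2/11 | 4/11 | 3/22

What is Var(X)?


E[X] = 89/11
E[X²] = 1070/11
Var(X) = E[X²] - (E[X])² = 1070/11 - 7921/121 = 3849/121

Var(X) = 3849/121 ≈ 31.8099


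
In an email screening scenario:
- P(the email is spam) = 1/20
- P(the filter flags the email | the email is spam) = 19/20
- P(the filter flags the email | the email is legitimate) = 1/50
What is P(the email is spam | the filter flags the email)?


Using Bayes' theorem:
P(A|B) = P(B|A)·P(A) / P(B)

P(the filter flags the email) = 19/20 × 1/20 + 1/50 × 19/20
= 19/400 + 19/1000 = 133/2000

P(the email is spam|the filter flags the email) = (19/400) / (133/2000) = 5/7

P(the email is spam|the filter flags the email) = 5/7 ≈ 71.43%


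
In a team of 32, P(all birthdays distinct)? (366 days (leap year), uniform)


P(all different) = Π(366-i)/366 for i=0..31
= (366/366)×(365/366)×...×(335/366)
= 0.247626

P ≈ 0.2476 ≈ 24.76%


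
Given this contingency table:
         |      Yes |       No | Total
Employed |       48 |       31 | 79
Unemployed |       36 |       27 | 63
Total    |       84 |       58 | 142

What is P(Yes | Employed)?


P(Yes | Employed) = 48/(48+31) = 48/79

P(Yes|Employed) = 48/79 ≈ 60.76%


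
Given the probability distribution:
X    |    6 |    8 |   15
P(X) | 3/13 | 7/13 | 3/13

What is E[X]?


E[X] = Σ x·P(X=x)
= (6)×(3/13) + (8)×(7/13) + (15)×(3/13)
= 119/13

E[X] = 119/13


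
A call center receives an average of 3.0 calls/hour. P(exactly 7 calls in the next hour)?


Poisson(λ=3.0): P(X=7) = e^(-λ)×λ^k/k!
= e^(-3.0) × 3.0^7 / 7!
≈ 0.04978706837 × 2187 / 5040 ≈ 0.021604

P(X=7) ≈ 0.021604 ≈ 2.16%


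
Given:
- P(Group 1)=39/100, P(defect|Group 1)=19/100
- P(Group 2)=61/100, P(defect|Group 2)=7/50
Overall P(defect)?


P(B) = Σ P(B|Aᵢ)×P(Aᵢ)
  19/100×39/100 = 741/10000
  7/50×61/100 = 427/5000
Sum = 319/2000

P(defect) = 319/2000 ≈ 15.95%


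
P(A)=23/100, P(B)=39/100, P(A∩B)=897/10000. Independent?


P(A)×P(B) = 897/10000
P(A∩B) = 897/10000
Equal ✓ → Independent

Yes, independent


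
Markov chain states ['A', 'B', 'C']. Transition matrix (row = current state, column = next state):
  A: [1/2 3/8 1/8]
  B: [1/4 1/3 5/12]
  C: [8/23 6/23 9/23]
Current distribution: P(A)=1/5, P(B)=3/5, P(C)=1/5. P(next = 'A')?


P(next=A) = Σᵢ P(now=i)×P(i→A)
= 1/5×1/2 + 3/5×1/4 + 1/5×8/23
= 1/10 + 3/20 + 8/115 = 147/460

P = 147/460 ≈ 0.3196


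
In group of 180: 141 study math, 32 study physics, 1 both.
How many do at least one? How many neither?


|A∪B| = 141+32-1 = 172
Neither = 180-172 = 8

At least one: 172; Neither: 8


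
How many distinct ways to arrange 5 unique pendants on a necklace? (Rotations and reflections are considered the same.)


Free circular arrangements: rotations and reflections both identified.
(n-1)!/2 = 4!/2 = 24/2 = 12

12


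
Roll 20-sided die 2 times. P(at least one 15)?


P(no 15)^2 = (19/20)^2 = 361/400
P(≥1) = 1 - 361/400 = 39/400

P = 39/400 ≈ 9.75%


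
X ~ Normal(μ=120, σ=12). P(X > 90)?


z = (90-120)/12 = -2.5
P(X > 90) = 1 - P(Z ≤ -2.5) = 1 - 0.0062 = 0.9938

P(X > 90) ≈ 0.9938


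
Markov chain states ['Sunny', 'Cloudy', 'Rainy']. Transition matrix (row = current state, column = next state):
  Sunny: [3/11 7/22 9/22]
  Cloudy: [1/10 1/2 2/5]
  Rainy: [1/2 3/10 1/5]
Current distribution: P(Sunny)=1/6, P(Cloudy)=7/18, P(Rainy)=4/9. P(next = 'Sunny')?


P(next=Sunny) = Σᵢ P(now=i)×P(i→Sunny)
= 1/6×3/11 + 7/18×1/10 + 4/9×1/2
= 1/22 + 7/180 + 2/9 = 607/1980

P = 607/1980 ≈ 0.3066


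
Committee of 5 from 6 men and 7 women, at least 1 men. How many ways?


Count by #men:
  1M,4W: C(6,1)×C(7,4)=210
  2M,3W: C(6,2)×C(7,3)=525
  3M,2W: C(6,3)×C(7,2)=420
  4M,1W: C(6,4)×C(7,1)=105
  5M,0W: C(6,5)×C(7,0)=6
Total = 1266

1266


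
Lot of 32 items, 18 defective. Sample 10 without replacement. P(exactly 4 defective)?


Hypergeometric: C(18,4)×C(14,6)/C(32,10)
= 3060×3003/64512240 = 11781/82708

P(X=4) = 11781/82708 ≈ 14.24%


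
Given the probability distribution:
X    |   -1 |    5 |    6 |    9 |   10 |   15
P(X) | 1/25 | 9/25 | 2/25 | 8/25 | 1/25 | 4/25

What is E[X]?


E[X] = Σ x·P(X=x)
= (-1)×(1/25) + (5)×(9/25) + (6)×(2/25) + (9)×(8/25) + (10)×(1/25) + (15)×(4/25)
= 198/25

E[X] = 198/25


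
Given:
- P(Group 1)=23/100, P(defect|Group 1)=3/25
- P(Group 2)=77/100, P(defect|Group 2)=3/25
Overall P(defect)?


P(B) = Σ P(B|Aᵢ)×P(Aᵢ)
  3/25×23/100 = 69/2500
  3/25×77/100 = 231/2500
Sum = 3/25

P(defect) = 3/25 ≈ 12.00%


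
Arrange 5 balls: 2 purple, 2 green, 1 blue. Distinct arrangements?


5!/(2!×2!×1!) = 30

30


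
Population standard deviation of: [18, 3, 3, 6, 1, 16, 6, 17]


Mean = 70/8 = 35/4
  (18-35/4)²=1369/16
  (3-35/4)²=529/16
  (3-35/4)²=529/16
  (6-35/4)²=121/16
  (1-35/4)²=961/16
  (16-35/4)²=841/16
  (6-35/4)²=121/16
  (17-35/4)²=1089/16
Σ(x-μ)² = 695/2
σ² = (695/2)/8 = 695/16

σ = √(695/16) ≈ 6.5907


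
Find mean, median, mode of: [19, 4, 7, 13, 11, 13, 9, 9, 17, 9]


Sorted: [4, 7, 9, 9, 9, 11, 13, 13, 17, 19]
Mean = 111/10
Median = 10
Freq: {19: 1, 4: 1, 7: 1, 13: 2, 11: 1, 9: 3, 17: 1}
Mode: [9]

Mean=111/10, Median=10, Mode=9


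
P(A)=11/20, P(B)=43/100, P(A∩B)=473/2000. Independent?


P(A)×P(B) = 473/2000
P(A∩B) = 473/2000
Equal ✓ → Independent

Yes, independent


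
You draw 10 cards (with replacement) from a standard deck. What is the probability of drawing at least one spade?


P(not a spade) = 39/52 = 3/4
P(none in 10 draws) = (3/4)^10 = 59049/1048576
P(≥1 spade) = 1 - 59049/1048576 = 989527/1048576

P = 989527/1048576 ≈ 94.37%


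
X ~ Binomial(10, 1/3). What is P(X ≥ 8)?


P(X ≥ 8) = Σ P(X=i) for i=8..10
P(X=8) = 20/6561
P(X=9) = 20/59049
P(X=10) = 1/59049
Sum = 67/19683

P(X ≥ 8) = 67/19683 ≈ 0.34%


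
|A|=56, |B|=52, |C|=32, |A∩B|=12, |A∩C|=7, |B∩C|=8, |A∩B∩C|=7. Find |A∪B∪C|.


|A∪B∪C| = 56+52+32-12-7-8+7 = 120

|A∪B∪C| = 120


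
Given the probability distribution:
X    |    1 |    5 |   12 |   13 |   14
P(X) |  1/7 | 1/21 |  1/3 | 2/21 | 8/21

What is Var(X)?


E[X] = 230/21
E[X²] = 2942/21
Var(X) = E[X²] - (E[X])² = 2942/21 - 52900/441 = 8882/441

Var(X) = 8882/441 ≈ 20.1406


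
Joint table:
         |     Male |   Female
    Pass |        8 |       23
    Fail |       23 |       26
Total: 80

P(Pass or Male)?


P(Pass∨Male) = P(Pass) + P(Male) - P(Pass∧Male)
= (31 + 31 - 8)/80 = 54/80 = 27/40

P = 27/40 ≈ 67.50%


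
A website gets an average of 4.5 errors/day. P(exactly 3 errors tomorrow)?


Poisson(λ=4.5): P(X=3) = e^(-λ)×λ^k/k!
= e^(-4.5) × 4.5^3 / 3!
≈ 0.01110899654 × 91.125 / 6 ≈ 0.168718

P(X=3) ≈ 0.168718 ≈ 16.87%


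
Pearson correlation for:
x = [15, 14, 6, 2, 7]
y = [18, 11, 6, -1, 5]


n=5, Σx=44, Σy=39, Σxy=493, Σx²=510, Σy²=507
r = (5×493 - 44×39)/√((5×510 - 44²)(5×507 - 39²))
= 749/√(614×1014) = 749/√622596 ≈ 749/789.0475 ≈ 0.9492

r ≈ 0.9492


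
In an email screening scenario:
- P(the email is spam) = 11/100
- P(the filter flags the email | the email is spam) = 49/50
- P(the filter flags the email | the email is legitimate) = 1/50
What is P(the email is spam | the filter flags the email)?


Using Bayes' theorem:
P(A|B) = P(B|A)·P(A) / P(B)

P(the filter flags the email) = 49/50 × 11/100 + 1/50 × 89/100
= 539/5000 + 89/5000 = 157/1250

P(the email is spam|the filter flags the email) = (539/5000) / (157/1250) = 539/628

P(the email is spam|the filter flags the email) = 539/628 ≈ 85.83%


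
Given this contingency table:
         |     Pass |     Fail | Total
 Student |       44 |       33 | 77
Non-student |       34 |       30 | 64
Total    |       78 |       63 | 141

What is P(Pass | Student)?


P(Pass | Student) = 44/(44+33) = 44/77 = 4/7

P(Pass|Student) = 4/7 ≈ 57.14%


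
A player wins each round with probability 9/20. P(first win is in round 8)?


Geometric: P(X=8) = (1-p)^(k-1)×p = (11/20)^7×9/20 = 175384539/25600000000

P(X=8) = 175384539/25600000000 ≈ 0.69%


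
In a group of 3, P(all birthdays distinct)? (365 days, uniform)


P(all different) = Π(365-i)/365 for i=0..2
= (365/365)×(364/365)×...×(363/365)
= 0.991796

P ≈ 0.9918 ≈ 99.18%


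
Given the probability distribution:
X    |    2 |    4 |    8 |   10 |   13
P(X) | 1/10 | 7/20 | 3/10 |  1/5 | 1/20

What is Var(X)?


E[X] = 133/20
E[X²] = 1073/20
Var(X) = E[X²] - (E[X])² = 1073/20 - 17689/400 = 3771/400

Var(X) = 3771/400 ≈ 9.4275


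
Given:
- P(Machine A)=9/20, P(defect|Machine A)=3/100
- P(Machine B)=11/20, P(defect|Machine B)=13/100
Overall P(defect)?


P(B) = Σ P(B|Aᵢ)×P(Aᵢ)
  3/100×9/20 = 27/2000
  13/100×11/20 = 143/2000
Sum = 17/200

P(defect) = 17/200 ≈ 8.50%


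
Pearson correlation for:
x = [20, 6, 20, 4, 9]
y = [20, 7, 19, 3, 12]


n=5, Σx=59, Σy=61, Σxy=942, Σx²=933, Σy²=963
r = (5×942 - 59×61)/√((5×933 - 59²)(5×963 - 61²))
= 1111/√(1184×1094) = 1111/√1295296 ≈ 1111/1138.1107 ≈ 0.9762

r ≈ 0.9762


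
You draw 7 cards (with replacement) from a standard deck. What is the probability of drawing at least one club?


P(not a club) = 39/52 = 3/4
P(none in 7 draws) = (3/4)^7 = 2187/16384
P(≥1 club) = 1 - 2187/16384 = 14197/16384

P = 14197/16384 ≈ 86.65%


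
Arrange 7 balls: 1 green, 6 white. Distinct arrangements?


7!/(1!×6!) = 7

7


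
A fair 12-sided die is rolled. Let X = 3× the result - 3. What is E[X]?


E[die] = (1+12)/2 = 13/2
E[X] = 3×13/2 - 3 = 33/2

E[X] = 33/2


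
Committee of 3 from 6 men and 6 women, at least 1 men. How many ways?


Count by #men:
  1M,2W: C(6,1)×C(6,2)=90
  2M,1W: C(6,2)×C(6,1)=90
  3M,0W: C(6,3)×C(6,0)=20
Total = 200

200


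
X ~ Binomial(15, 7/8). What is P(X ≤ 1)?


P(X ≤ 1) = Σ P(X=i) for i=0..1
P(X=0) = 1/35184372088832
P(X=1) = 105/35184372088832
Sum = 53/17592186044416

P(X ≤ 1) = 53/17592186044416 ≈ 0.00%


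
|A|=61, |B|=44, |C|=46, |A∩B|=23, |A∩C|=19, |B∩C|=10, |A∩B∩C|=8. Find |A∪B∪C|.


|A∪B∪C| = 61+44+46-23-19-10+8 = 107

|A∪B∪C| = 107


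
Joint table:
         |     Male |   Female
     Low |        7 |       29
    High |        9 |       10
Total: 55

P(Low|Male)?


P(Low|Male) = 7/(7+9) = 7/16

P = 7/16 ≈ 43.75%


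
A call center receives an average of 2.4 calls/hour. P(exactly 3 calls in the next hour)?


Poisson(λ=2.4): P(X=3) = e^(-λ)×λ^k/k!
= e^(-2.4) × 2.4^3 / 3!
≈ 0.09071795329 × 13.824 / 6 ≈ 0.209014

P(X=3) ≈ 0.209014 ≈ 20.90%


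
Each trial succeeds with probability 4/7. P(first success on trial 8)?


Geometric: P(X=8) = (1-p)^(k-1)×p = (3/7)^7×4/7 = 8748/5764801

P(X=8) = 8748/5764801 ≈ 0.15%


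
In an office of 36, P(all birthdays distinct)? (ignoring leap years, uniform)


P(all different) = Π(365-i)/365 for i=0..35
= (365/365)×(364/365)×...×(330/365)
= 0.167818

P ≈ 0.1678 ≈ 16.78%


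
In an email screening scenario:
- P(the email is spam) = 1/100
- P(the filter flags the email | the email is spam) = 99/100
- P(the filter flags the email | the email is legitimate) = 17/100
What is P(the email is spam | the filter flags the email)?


Using Bayes' theorem:
P(A|B) = P(B|A)·P(A) / P(B)

P(the filter flags the email) = 99/100 × 1/100 + 17/100 × 99/100
= 99/10000 + 1683/10000 = 891/5000

P(the email is spam|the filter flags the email) = (99/10000) / (891/5000) = 1/18

P(the email is spam|the filter flags the email) = 1/18 ≈ 5.56%


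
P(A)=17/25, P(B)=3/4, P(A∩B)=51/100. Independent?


P(A)×P(B) = 51/100
P(A∩B) = 51/100
Equal ✓ → Independent

Yes, independent


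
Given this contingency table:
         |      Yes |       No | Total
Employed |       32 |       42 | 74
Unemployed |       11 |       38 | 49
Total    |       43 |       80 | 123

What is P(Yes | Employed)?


P(Yes | Employed) = 32/(32+42) = 32/74 = 16/37

P(Yes|Employed) = 16/37 ≈ 43.24%


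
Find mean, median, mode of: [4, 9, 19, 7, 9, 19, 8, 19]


Sorted: [4, 7, 8, 9, 9, 19, 19, 19]
Mean = 94/8 = 47/4
Median = 9
Freq: {4: 1, 9: 2, 19: 3, 7: 1, 8: 1}
Mode: [19]

Mean=47/4, Median=9, Mode=19


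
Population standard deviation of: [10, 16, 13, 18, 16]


Mean = 73/5
  (10-73/5)²=529/25
  (16-73/5)²=49/25
  (13-73/5)²=64/25
  (18-73/5)²=289/25
  (16-73/5)²=49/25
Σ(x-μ)² = 196/5
σ² = (196/5)/5 = 196/25

σ = √(196/25) ≈ 2.8000


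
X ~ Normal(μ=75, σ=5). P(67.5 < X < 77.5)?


z₁=(67.5-75)/5=-1.5, z₂=(77.5-75)/5=0.5
P = Φ(0.5) - Φ(-1.5) = 0.691462 - 0.066807 = 0.624655 ≈ 0.6247

P(67.5 < X < 77.5) ≈ 0.6247


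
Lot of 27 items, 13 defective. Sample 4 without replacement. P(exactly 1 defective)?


Hypergeometric: C(13,1)×C(14,3)/C(27,4)
= 13×364/17550 = 182/675

P(X=1) = 182/675 ≈ 26.96%


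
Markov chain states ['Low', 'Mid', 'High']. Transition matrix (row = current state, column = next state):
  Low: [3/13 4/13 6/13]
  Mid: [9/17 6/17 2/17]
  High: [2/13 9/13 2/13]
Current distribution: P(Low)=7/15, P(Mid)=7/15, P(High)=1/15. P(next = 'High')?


P(next=High) = Σᵢ P(now=i)×P(i→High)
= 7/15×6/13 + 7/15×2/17 + 1/15×2/13
= 14/65 + 14/255 + 2/195 = 62/221

P = 62/221 ≈ 0.2805


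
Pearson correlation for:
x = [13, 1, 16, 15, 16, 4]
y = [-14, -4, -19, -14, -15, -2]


n=6, Σx=65, Σy=-68, Σxy=-948, Σx²=923, Σy²=998
r = (6×(-948) - 65×(-68))/√((6×923 - 65²)(6×998 - (-68)²))
= -1268/√(1313×1364) = -1268/√1790932 ≈ -1268/1338.2571 ≈ -0.9475

r ≈ -0.9475


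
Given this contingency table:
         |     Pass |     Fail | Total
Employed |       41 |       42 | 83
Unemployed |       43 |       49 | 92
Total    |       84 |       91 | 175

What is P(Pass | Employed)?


P(Pass | Employed) = 41/(41+42) = 41/83

P(Pass|Employed) = 41/83 ≈ 49.40%


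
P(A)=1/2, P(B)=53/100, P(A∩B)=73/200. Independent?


P(A)×P(B) = 53/200
P(A∩B) = 73/200
Not equal → NOT independent

No, not independent


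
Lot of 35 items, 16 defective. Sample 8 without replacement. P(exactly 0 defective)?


Hypergeometric: C(16,0)×C(19,8)/C(35,8)
= 1×75582/23535820 = 2223/692230

P(X=0) = 2223/692230 ≈ 0.32%


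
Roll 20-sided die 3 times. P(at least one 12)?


P(no 12)^3 = (19/20)^3 = 6859/8000
P(≥1) = 1 - 6859/8000 = 1141/8000

P = 1141/8000 ≈ 14.26%


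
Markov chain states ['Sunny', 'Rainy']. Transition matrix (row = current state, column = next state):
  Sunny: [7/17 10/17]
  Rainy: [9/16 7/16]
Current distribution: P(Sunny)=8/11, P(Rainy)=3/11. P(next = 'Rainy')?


P(next=Rainy) = Σᵢ P(now=i)×P(i→Rainy)
= 8/11×10/17 + 3/11×7/16
= 80/187 + 21/176 = 1637/2992

P = 1637/2992 ≈ 0.5471


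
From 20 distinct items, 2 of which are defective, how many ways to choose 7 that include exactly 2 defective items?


Choose 2 of the 2 defective items and 5 of the other 18 items:
C(2,2)×C(18,5) = 1×8568 = 8568

8568


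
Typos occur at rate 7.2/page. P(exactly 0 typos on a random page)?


Poisson(λ=7.2): P(X=0) = e^(-λ)×λ^k/k!
= e^(-7.2) × 7.2^0 / 0!
≈ 0.0007465858084 × 1 / 1 ≈ 0.000747

P(X=0) ≈ 0.000747 ≈ 0.07%


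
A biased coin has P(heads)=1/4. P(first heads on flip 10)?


Geometric: P(X=10) = (1-p)^(k-1)×p = (3/4)^9×1/4 = 19683/1048576

P(X=10) = 19683/1048576 ≈ 1.88%


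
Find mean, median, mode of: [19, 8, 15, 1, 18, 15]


Sorted: [1, 8, 15, 15, 18, 19]
Mean = 76/6 = 38/3
Median = 15
Freq: {19: 1, 8: 1, 15: 2, 1: 1, 18: 1}
Mode: [15]

Mean=38/3, Median=15, Mode=15


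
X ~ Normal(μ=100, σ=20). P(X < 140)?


z = (140-100)/20 = 2.0
P(Z < 2.0) = 0.9772

P(X < 140) ≈ 0.9772


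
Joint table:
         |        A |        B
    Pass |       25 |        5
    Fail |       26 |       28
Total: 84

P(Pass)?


P(Pass) = (25+5)/84 = 30/84 = 5/14

P(Pass) = 5/14 ≈ 35.71%


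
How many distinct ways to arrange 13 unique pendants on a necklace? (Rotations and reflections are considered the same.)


Free circular arrangements: rotations and reflections both identified.
(n-1)!/2 = 12!/2 = 479001600/2 = 239500800

239500800


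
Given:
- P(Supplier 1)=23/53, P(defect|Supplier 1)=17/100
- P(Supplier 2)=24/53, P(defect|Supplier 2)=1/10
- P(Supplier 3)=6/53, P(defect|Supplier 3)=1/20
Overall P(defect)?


P(B) = Σ P(B|Aᵢ)×P(Aᵢ)
  17/100×23/53 = 391/5300
  1/10×24/53 = 12/265
  1/20×6/53 = 3/530
Sum = 661/5300

P(defect) = 661/5300 ≈ 12.47%


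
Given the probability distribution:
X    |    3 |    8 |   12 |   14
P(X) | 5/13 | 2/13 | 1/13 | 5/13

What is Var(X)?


E[X] = 113/13
E[X²] = 1297/13
Var(X) = E[X²] - (E[X])² = 1297/13 - 12769/169 = 4092/169

Var(X) = 4092/169 ≈ 24.2130


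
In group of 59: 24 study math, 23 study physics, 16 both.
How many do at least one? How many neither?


|A∪B| = 24+23-16 = 31
Neither = 59-31 = 28

At least one: 31; Neither: 28


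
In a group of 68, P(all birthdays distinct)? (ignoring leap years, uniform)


P(all different) = Π(365-i)/365 for i=0..67
= (365/365)×(364/365)×...×(298/365)
= 0.001274

P ≈ 0.0013 ≈ 0.13%


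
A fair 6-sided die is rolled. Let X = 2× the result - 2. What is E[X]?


E[die] = (1+6)/2 = 7/2
E[X] = 2×7/2 - 2 = 5

E[X] = 5


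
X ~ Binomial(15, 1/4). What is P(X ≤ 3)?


P(X ≤ 3) = Σ P(X=i) for i=0..3
P(X=0) = 14348907/1073741824
P(X=1) = 71744535/1073741824
P(X=2) = 167403915/1073741824
P(X=3) = 241805655/1073741824
Sum = 123825753/268435456

P(X ≤ 3) = 123825753/268435456 ≈ 46.13%


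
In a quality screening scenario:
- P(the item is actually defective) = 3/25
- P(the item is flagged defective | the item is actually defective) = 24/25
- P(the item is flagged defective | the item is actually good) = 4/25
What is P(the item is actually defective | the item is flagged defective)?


Using Bayes' theorem:
P(A|B) = P(B|A)·P(A) / P(B)

P(the item is flagged defective) = 24/25 × 3/25 + 4/25 × 22/25
= 72/625 + 88/625 = 32/125

P(the item is actually defective|the item is flagged defective) = (72/625) / (32/125) = 9/20

P(the item is actually defective|the item is flagged defective) = 9/20 ≈ 45.00%


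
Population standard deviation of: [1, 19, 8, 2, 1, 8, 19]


Mean = 58/7
  (1-58/7)²=2601/49
  (19-58/7)²=5625/49
  (8-58/7)²=4/49
  (2-58/7)²=1936/49
  (1-58/7)²=2601/49
  (8-58/7)²=4/49
  (19-58/7)²=5625/49
Σ(x-μ)² = 2628/7
σ² = (2628/7)/7 = 2628/49

σ = √(2628/49) ≈ 7.3234


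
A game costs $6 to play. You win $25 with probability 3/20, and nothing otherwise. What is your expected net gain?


E[gain] = (25-6)×3/20 + (-6)×17/20
= 57/20 - 51/10 = -9/4

Expected net gain = $-9/4 ≈ $-2.25


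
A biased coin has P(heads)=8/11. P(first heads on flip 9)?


Geometric: P(X=9) = (1-p)^(k-1)×p = (3/11)^8×8/11 = 52488/2357947691

P(X=9) = 52488/2357947691 ≈ 0.00%


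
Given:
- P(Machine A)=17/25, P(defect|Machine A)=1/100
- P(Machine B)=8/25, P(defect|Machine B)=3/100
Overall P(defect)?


P(B) = Σ P(B|Aᵢ)×P(Aᵢ)
  1/100×17/25 = 17/2500
  3/100×8/25 = 6/625
Sum = 41/2500

P(defect) = 41/2500 ≈ 1.64%


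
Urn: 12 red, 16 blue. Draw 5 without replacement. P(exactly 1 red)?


Hypergeometric: C(12,1)×C(16,4)/C(28,5)
= 12×1820/98280 = 2/9

P(X=1) = 2/9 ≈ 22.22%


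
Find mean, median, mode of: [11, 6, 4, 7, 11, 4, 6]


Sorted: [4, 4, 6, 6, 7, 11, 11]
Mean = 49/7 = 7
Median = 6
Freq: {11: 2, 6: 2, 4: 2, 7: 1}
Mode: [4, 6, 11]

Mean=7, Median=6, Mode=[4, 6, 11]


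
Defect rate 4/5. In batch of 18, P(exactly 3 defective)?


Binomial: P(X=3) = C(18,3)×p^3×(1-p)^15
= 816 × 64/125 × 1/30517578125 = 52224/3814697265625

P(X=3) = 52224/3814697265625 ≈ 0.00%


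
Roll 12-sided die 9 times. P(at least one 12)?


P(no 12)^9 = (11/12)^9 = 2357947691/5159780352
P(≥1) = 1 - 2357947691/5159780352 = 2801832661/5159780352

P = 2801832661/5159780352 ≈ 54.30%


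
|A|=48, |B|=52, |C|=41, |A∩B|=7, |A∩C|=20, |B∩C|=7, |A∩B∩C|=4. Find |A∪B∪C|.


|A∪B∪C| = 48+52+41-7-20-7+4 = 111

|A∪B∪C| = 111


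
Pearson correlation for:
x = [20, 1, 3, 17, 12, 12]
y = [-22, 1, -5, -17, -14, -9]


n=6, Σx=65, Σy=-66, Σxy=-1019, Σx²=987, Σy²=1076
r = (6×(-1019) - 65×(-66))/√((6×987 - 65²)(6×1076 - (-66)²))
= -1824/√(1697×2100) = -1824/√3563700 ≈ -1824/1887.7765 ≈ -0.9662

r ≈ -0.9662


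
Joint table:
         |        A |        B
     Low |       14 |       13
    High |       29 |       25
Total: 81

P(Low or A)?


P(Low∨A) = P(Low) + P(A) - P(Low∧A)
= (27 + 43 - 14)/81 = 56/81

P = 56/81 ≈ 69.14%


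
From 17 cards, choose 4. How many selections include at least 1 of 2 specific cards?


Complement: C(17,4) - C(15,4) = 2380 - 1365 = 1015

1015


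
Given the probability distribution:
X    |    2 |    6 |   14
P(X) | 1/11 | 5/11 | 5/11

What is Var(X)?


E[X] = 102/11
E[X²] = 1164/11
Var(X) = E[X²] - (E[X])² = 1164/11 - 10404/121 = 2400/121

Var(X) = 2400/121 ≈ 19.8347


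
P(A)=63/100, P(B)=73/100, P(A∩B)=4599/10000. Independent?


P(A)×P(B) = 4599/10000
P(A∩B) = 4599/10000
Equal ✓ → Independent

Yes, independent
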